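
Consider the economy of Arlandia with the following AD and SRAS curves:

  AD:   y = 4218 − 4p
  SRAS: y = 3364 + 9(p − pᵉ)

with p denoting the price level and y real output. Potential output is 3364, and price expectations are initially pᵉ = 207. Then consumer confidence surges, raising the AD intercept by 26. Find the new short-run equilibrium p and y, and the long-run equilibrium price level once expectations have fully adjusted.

AD shifts right: new AD is y = 4244 − 4p. With pᵉ = 207, SRAS is y = 1501 + 9p.
Short run: 4244 − 4p = 1501 + 9p gives 2743 = 13p, so p = 211 and y = 4244 − 4·211 = 3400.
y = 3400 is above potential 3364; expectations adjust and SRAS shifts left until y = 3364.
Long run: on the new AD curve, 3364 = 4244 − 4p gives p = 220.

Short run: p = 211, y = 3400. Long run: p = 220.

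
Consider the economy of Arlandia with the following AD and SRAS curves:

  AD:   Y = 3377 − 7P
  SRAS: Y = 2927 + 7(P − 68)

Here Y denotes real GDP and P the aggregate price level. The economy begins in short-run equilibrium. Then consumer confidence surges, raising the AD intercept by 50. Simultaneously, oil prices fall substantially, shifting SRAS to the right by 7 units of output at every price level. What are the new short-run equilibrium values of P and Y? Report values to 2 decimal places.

After both shocks: AD is Y = 3427 − 7P and SRAS is Y = 2458 + 7P.
Setting them equal: 969 = 14P, so P = 69.21.
Substituting into AD, Y = 2942.50.

P = 69.21, Y = 2942.50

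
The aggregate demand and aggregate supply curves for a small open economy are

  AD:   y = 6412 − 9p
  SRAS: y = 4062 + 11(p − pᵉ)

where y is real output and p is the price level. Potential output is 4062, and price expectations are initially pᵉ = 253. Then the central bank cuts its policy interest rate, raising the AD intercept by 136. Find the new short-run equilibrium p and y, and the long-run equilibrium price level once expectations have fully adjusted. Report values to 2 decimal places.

Short run: p = 263.45, y = 4176.95. Long run: p = 276.22.

AD shifts right: new AD is y = 6548 − 9p. With pᵉ = 253, SRAS is y = 1279 + 11p.
Short run: 6548 − 9p = 1279 + 11p gives 5269 = 20p, so p = 263.45 and y = 6548 − 9p = 4176.95.
y = 4176.95 is above potential 4062; expectations adjust and SRAS shifts left until y = 4062.
Long run: on the new AD curve, 4062 = 6548 − 9p gives p = 276.22.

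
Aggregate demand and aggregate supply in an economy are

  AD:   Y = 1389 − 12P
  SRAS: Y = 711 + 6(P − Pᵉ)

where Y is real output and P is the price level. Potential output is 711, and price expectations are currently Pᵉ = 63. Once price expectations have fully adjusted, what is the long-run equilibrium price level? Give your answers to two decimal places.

Short run: with Pᵉ = 63, SRAS is Y = 333 + 6P. Setting AD = SRAS gives 1056 = 18P, so P = 58.67 and Y = 1389 − 12P = 685.00.
Output 685.00 is below potential 711, so over time expected prices fall and SRAS shifts right until Y returns to 711.
Long run: Y = 711 on the AD curve gives 711 = 1389 − 12P, so P = 56.50.

Long-run P = 56.50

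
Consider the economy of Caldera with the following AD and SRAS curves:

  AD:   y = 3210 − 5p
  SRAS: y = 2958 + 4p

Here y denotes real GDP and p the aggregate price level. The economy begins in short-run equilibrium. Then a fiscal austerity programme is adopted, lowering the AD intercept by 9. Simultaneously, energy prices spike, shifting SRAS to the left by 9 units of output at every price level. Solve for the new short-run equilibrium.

After both shocks: AD is y = 3201 − 5p and SRAS is y = 2949 + 4p.
Setting them equal: 252 = 9p, so p = 28.
y = 3201 − 5·28 = 3061.

p = 28, y = 3061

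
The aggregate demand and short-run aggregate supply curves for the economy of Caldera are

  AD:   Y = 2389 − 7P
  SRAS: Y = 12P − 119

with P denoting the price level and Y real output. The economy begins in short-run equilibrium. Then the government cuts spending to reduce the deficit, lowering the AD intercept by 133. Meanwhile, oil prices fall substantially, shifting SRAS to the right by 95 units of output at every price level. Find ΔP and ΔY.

ΔP = -12, ΔY = -49

After both shocks: AD is Y = 2256 − 7P and SRAS is Y = 12P − 24.
Setting them equal: 2280 = 19P, so P = 120.
Y = 2256 − 7·120 = 1416.
Initially P = 132, Y = 1465, so ΔP = -12 and ΔY = -49.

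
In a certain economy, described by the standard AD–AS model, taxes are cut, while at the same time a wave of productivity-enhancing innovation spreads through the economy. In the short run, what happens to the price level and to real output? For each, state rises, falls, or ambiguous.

Price level: ambiguous; output: rises

The first event is a positive demand shock: AD shifts right, which by itself pushes P up and Y up.
The second is a favourable supply shock: SRAS shifts right, which by itself pushes P down and Y up.
The two shocks push P in opposite directions, so the effect on P is ambiguous. Both shocks push Y up, so Y rises.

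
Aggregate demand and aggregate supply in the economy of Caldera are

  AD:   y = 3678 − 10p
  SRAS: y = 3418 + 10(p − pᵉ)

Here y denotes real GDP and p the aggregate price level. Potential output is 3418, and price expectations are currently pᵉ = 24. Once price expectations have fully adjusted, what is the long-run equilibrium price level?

Short run: with pᵉ = 24, SRAS is y = 3178 + 10p. Setting AD = SRAS gives 500 = 20p, so p = 25 and y = 3678 − 10·25 = 3428.
Output 3428 is above potential 3418, so over time expected prices rise and SRAS shifts left until y returns to 3418.
Long run: y = 3418 on the AD curve gives 3418 = 3678 − 10p, so p = 26.

Long-run p = 26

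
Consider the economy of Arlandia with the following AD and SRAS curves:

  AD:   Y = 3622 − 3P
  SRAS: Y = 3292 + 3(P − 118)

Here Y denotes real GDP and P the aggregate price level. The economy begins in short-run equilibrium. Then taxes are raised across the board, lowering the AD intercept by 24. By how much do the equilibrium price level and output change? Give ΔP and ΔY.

This is a negative demand shock: AD shifts left.
New AD: Y = 3598 − 3P.
SRAS can be written Y = 2938 + 3P.
Set AD = SRAS: 3598 − 3P = 2938 + 3P, so 660 = 6P and P = 110.
Y = 3598 − 3·110 = 3268.
Initially P = 114, Y = 3280, so ΔP = -4 and ΔY = -12.

ΔP = -4, ΔY = -12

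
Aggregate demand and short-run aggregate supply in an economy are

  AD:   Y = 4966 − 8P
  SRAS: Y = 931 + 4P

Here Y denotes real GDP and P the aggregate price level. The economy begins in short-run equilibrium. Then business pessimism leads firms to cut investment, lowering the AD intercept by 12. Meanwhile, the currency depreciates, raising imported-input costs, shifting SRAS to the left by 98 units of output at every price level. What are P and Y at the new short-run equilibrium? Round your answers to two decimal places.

P = 343.42, Y = 2206.67

After both shocks: AD is Y = 4954 − 8P and SRAS is Y = 833 + 4P.
Setting them equal: 4121 = 12P, so P = 343.42.
Substituting into AD, Y = 2206.67.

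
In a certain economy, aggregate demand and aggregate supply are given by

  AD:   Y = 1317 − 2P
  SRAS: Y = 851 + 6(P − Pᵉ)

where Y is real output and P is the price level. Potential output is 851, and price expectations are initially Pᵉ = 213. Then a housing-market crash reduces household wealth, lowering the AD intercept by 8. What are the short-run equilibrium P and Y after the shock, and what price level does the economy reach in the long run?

Short run: P = 217, Y = 875. Long run: P = 229.

AD shifts left: new AD is Y = 1309 − 2P. With Pᵉ = 213, SRAS is Y = 6P − 427.
Short run: 1309 − 2P = 6P − 427 gives 1736 = 8P, so P = 217 and Y = 1309 − 2·217 = 875.
Y = 875 is above potential 851; expectations adjust and SRAS shifts left until Y = 851.
Long run: on the new AD curve, 851 = 1309 − 2P gives P = 229.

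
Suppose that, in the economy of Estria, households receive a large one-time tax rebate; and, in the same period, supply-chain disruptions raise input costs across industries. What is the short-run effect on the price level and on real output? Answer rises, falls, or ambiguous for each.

The first event is a positive demand shock: AD shifts right, which by itself pushes P up and Y up.
The second is an adverse supply shock: SRAS shifts left, which by itself pushes P up and Y down.
Both shocks push P up, so P rises. The two shocks push Y in opposite directions, so the effect on Y is ambiguous.

Price level: rises; output: ambiguous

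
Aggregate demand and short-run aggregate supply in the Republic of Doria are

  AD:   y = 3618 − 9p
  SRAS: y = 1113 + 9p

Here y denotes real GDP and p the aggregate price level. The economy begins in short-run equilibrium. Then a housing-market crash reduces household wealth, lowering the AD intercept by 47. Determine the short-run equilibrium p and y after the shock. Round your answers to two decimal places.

This is a negative demand shock: AD shifts left.
New AD: y = 3571 − 9p.
Set AD = SRAS: 3571 − 9p = 1113 + 9p, so 2458 = 18p and p = 136.56.
Substituting into AD, y = 2342.00.

p = 136.56, y = 2342.00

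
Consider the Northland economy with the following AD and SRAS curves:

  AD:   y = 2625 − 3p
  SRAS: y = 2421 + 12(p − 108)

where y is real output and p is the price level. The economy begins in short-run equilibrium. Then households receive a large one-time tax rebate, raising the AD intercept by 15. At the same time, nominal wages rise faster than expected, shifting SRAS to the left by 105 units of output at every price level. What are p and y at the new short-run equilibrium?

After both shocks: AD is y = 2640 − 3p and SRAS is y = 1020 + 12p.
Setting them equal: 1620 = 15p, so p = 108.
y = 2640 − 3·108 = 2316.

p = 108, y = 2316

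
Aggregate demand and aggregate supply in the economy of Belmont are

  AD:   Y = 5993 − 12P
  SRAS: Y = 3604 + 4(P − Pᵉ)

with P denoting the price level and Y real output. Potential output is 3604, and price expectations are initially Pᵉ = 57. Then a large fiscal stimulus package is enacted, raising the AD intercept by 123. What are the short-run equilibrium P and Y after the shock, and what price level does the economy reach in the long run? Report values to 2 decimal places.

Short run: P = 171.25, Y = 4061.00. Long run: P = 209.33.

AD shifts right: new AD is Y = 6116 − 12P. With Pᵉ = 57, SRAS is Y = 3376 + 4P.
Short run: 6116 − 12P = 3376 + 4P gives 2740 = 16P, so P = 171.25 and Y = 6116 − 12P = 4061.00.
Y = 4061.00 is above potential 3604; expectations adjust and SRAS shifts left until Y = 3604.
Long run: on the new AD curve, 3604 = 6116 − 12P gives P = 209.33.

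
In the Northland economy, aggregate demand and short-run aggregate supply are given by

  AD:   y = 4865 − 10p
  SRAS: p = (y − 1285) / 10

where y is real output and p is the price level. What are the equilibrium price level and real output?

p = 179, y = 3075

Rearrange SRAS to y = 1285 + 10p.
Set AD = SRAS: 4865 − 10p = 1285 + 10p, so 3580 = 20p and p = 179.
Then y = 4865 − 10·179 = 3075.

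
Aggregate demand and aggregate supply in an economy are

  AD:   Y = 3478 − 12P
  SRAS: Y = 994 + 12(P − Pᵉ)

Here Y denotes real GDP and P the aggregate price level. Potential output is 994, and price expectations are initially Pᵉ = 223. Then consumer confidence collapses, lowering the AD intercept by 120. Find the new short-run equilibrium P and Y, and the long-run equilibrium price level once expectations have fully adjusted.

AD shifts left: new AD is Y = 3358 − 12P. With Pᵉ = 223, SRAS is Y = 12P − 1682.
Short run: 3358 − 12P = 12P − 1682 gives 5040 = 24P, so P = 210 and Y = 3358 − 12·210 = 838.
Y = 838 is below potential 994; expectations adjust and SRAS shifts right until Y = 994.
Long run: on the new AD curve, 994 = 3358 − 12P gives P = 197.

Short run: P = 210, Y = 838. Long run: P = 197.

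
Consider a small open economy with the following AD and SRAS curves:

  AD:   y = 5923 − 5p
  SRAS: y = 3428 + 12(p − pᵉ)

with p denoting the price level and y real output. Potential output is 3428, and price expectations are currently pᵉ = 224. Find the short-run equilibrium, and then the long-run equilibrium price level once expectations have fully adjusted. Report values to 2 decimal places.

Short run: p = 304.88, y = 4398.59. Long run: p = 499.00.

Short run: with pᵉ = 224, SRAS is y = 740 + 12p. Setting AD = SRAS gives 5183 = 17p, so p = 304.88 and y = 5923 − 5p = 4398.59.
Output 4398.59 is above potential 3428, so over time expected prices rise and SRAS shifts left until y returns to 3428.
Long run: y = 3428 on the AD curve gives 3428 = 5923 − 5p, so p = 499.00.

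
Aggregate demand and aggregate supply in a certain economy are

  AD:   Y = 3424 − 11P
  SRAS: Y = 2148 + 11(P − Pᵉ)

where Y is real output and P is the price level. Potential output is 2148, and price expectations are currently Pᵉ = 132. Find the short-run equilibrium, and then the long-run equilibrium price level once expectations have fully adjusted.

Short run: P = 124, Y = 2060. Long run: P = 116.

Short run: with Pᵉ = 132, SRAS is Y = 696 + 11P. Setting AD = SRAS gives 2728 = 22P, so P = 124 and Y = 3424 − 11·124 = 2060.
Output 2060 is below potential 2148, so over time expected prices fall and SRAS shifts right until Y returns to 2148.
Long run: Y = 2148 on the AD curve gives 2148 = 3424 − 11P, so P = 116.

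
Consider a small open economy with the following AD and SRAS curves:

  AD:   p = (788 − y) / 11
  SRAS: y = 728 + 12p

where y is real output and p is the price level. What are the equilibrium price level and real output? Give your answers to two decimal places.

p = 2.61, y = 759.30

Rearrange AD to y = 788 − 11p.
Set AD = SRAS: 788 − 11p = 728 + 12p, so 60 = 23p and p = 2.61.
Substituting into AD, y = 788 − 11p = 759.30.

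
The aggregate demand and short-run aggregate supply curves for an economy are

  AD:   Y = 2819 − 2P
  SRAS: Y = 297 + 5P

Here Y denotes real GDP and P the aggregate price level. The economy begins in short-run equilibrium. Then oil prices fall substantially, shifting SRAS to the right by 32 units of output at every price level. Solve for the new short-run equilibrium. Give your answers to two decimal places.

This is a positive supply shock: SRAS shifts right.
New SRAS: Y = 329 + 5P.
Set AD = SRAS: 2819 − 2P = 329 + 5P, so 2490 = 7P and P = 355.71.
Substituting into AD, Y = 2107.57.

P = 355.71, Y = 2107.57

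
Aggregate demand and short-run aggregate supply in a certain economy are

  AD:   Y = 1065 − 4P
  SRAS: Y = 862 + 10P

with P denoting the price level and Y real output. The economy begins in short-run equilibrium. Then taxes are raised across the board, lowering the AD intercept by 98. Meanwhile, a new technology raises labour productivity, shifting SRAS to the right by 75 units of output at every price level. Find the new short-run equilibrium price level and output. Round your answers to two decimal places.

P = 2.14, Y = 958.43

After both shocks: AD is Y = 967 − 4P and SRAS is Y = 937 + 10P.
Setting them equal: 30 = 14P, so P = 2.14.
Substituting into AD, Y = 958.43.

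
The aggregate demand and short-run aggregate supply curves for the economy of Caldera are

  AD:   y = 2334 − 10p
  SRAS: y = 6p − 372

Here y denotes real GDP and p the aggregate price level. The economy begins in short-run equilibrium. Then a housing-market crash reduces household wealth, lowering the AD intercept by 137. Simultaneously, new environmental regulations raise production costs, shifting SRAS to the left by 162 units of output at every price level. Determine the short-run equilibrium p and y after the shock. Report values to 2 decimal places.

p = 170.69, y = 490.13

After both shocks: AD is y = 2197 − 10p and SRAS is y = 6p − 534.
Setting them equal: 2731 = 16p, so p = 170.69.
Substituting into AD, y = 490.13.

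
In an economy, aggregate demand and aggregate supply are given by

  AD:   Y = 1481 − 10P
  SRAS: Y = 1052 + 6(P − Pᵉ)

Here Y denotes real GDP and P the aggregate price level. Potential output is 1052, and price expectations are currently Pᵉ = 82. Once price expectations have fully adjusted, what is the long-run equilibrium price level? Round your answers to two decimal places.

Short run: with Pᵉ = 82, SRAS is Y = 560 + 6P. Setting AD = SRAS gives 921 = 16P, so P = 57.56 and Y = 1481 − 10P = 905.38.
Output 905.38 is below potential 1052, so over time expected prices fall and SRAS shifts right until Y returns to 1052.
Long run: Y = 1052 on the AD curve gives 1052 = 1481 − 10P, so P = 42.90.

Long-run P = 42.90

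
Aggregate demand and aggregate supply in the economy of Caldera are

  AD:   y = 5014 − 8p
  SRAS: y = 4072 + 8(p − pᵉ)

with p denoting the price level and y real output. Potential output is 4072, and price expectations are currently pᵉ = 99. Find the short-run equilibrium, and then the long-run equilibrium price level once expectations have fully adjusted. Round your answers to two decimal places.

Short run: p = 108.38, y = 4147.00. Long run: p = 117.75.

Short run: with pᵉ = 99, SRAS is y = 3280 + 8p. Setting AD = SRAS gives 1734 = 16p, so p = 108.38 and y = 5014 − 8p = 4147.00.
Output 4147.00 is above potential 4072, so over time expected prices rise and SRAS shifts left until y returns to 4072.
Long run: y = 4072 on the AD curve gives 4072 = 5014 − 8p, so p = 117.75.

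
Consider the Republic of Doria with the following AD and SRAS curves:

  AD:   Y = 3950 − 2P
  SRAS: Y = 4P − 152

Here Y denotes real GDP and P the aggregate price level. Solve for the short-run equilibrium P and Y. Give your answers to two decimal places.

P = 683.67, Y = 2582.67

Set AD = SRAS: 3950 − 2P = 4P − 152, so 4102 = 6P and P = 683.67.
Substituting into AD, Y = 3950 − 2P = 2582.67.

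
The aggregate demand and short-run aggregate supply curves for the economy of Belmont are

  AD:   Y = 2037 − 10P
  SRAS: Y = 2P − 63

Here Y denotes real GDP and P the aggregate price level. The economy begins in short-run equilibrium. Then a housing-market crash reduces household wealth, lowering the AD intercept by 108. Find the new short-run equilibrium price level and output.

This is a negative demand shock: AD shifts left.
New AD: Y = 1929 − 10P.
Set AD = SRAS: 1929 − 10P = 2P − 63, so 1992 = 12P and P = 166.
Y = 1929 − 10·166 = 269.

P = 166, Y = 269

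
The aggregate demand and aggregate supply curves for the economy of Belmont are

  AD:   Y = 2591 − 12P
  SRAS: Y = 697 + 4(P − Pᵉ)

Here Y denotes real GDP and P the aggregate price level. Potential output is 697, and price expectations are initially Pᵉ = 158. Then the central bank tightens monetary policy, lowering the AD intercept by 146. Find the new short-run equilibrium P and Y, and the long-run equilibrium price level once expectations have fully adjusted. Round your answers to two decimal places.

AD shifts left: new AD is Y = 2445 − 12P. With Pᵉ = 158, SRAS is Y = 65 + 4P.
Short run: 2445 − 12P = 65 + 4P gives 2380 = 16P, so P = 148.75 and Y = 2445 − 12P = 660.00.
Y = 660.00 is below potential 697; expectations adjust and SRAS shifts right until Y = 697.
Long run: on the new AD curve, 697 = 2445 − 12P gives P = 145.67.

Short run: P = 148.75, Y = 660.00. Long run: P = 145.67.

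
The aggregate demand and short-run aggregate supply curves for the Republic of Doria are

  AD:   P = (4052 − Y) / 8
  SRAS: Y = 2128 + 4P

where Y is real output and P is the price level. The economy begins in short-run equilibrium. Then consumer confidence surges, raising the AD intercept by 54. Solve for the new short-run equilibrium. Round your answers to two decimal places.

This is a positive demand shock: AD shifts right.
New AD: Y = 4106 − 8P.
Set AD = SRAS: 4106 − 8P = 2128 + 4P, so 1978 = 12P and P = 164.83.
Substituting into AD, Y = 2787.33.

P = 164.83, Y = 2787.33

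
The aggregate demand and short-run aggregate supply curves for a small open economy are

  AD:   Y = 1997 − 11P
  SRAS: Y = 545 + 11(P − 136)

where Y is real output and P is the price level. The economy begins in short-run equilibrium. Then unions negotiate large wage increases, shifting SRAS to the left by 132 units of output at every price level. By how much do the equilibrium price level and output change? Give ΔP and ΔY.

This is a negative supply shock: SRAS shifts left.
New SRAS: Y = 11P − 1083.
Set AD = SRAS: 1997 − 11P = 11P − 1083, so 3080 = 22P and P = 140.
Y = 1997 − 11·140 = 457.
Initially P = 134, Y = 523, so ΔP = +6 and ΔY = -66.

ΔP = +6, ΔY = -66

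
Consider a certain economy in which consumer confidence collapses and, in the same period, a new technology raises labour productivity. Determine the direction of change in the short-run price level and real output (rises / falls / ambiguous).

Price level: falls; output: ambiguous

The first event is a negative demand shock: AD shifts left, which by itself pushes P down and Y down.
The second is a favourable supply shock: SRAS shifts right, which by itself pushes P down and Y up.
Both shocks push P down, so P falls. The two shocks push Y in opposite directions, so the effect on Y is ambiguous.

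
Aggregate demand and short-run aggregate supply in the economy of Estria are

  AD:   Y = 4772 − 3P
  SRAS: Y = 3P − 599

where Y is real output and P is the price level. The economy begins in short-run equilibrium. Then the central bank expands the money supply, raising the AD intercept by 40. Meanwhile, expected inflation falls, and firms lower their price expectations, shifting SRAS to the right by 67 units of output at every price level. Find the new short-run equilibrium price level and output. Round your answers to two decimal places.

After both shocks: AD is Y = 4812 − 3P and SRAS is Y = 3P − 532.
Setting them equal: 5344 = 6P, so P = 890.67.
Substituting into AD, Y = 2140.00.

P = 890.67, Y = 2140.00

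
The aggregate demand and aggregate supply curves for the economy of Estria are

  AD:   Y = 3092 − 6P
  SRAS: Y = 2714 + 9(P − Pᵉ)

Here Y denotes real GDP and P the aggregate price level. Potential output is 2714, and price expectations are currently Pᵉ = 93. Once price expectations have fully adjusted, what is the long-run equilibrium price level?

Long-run P = 63

Short run: with Pᵉ = 93, SRAS is Y = 1877 + 9P. Setting AD = SRAS gives 1215 = 15P, so P = 81 and Y = 3092 − 6·81 = 2606.
Output 2606 is below potential 2714, so over time expected prices fall and SRAS shifts right until Y returns to 2714.
Long run: Y = 2714 on the AD curve gives 2714 = 3092 − 6P, so P = 63.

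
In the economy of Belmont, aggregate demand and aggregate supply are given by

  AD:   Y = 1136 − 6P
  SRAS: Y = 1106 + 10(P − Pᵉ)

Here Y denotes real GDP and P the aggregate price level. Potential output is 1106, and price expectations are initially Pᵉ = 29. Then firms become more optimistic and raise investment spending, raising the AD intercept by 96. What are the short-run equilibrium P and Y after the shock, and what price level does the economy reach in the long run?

AD shifts right: new AD is Y = 1232 − 6P. With Pᵉ = 29, SRAS is Y = 816 + 10P.
Short run: 1232 − 6P = 816 + 10P gives 416 = 16P, so P = 26 and Y = 1232 − 6·26 = 1076.
Y = 1076 is below potential 1106; expectations adjust and SRAS shifts right until Y = 1106.
Long run: on the new AD curve, 1106 = 1232 − 6P gives P = 21.

Short run: P = 26, Y = 1076. Long run: P = 21.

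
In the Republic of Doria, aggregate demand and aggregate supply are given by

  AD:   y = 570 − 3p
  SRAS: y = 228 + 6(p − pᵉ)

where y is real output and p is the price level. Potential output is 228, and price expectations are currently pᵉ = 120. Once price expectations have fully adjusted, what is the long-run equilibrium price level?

Long-run p = 114

Short run: with pᵉ = 120, SRAS is y = 6p − 492. Setting AD = SRAS gives 1062 = 9p, so p = 118 and y = 570 − 3·118 = 216.
Output 216 is below potential 228, so over time expected prices fall and SRAS shifts right until y returns to 228.
Long run: y = 228 on the AD curve gives 228 = 570 − 3p, so p = 114.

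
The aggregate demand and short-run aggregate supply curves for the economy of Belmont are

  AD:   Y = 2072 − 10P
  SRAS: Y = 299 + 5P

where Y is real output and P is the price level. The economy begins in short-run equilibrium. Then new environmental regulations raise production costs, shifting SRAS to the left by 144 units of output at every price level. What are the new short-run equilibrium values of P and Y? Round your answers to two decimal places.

This is a negative supply shock: SRAS shifts left.
New SRAS: Y = 155 + 5P.
Set AD = SRAS: 2072 − 10P = 155 + 5P, so 1917 = 15P and P = 127.80.
Substituting into AD, Y = 794.00.

P = 127.80, Y = 794.00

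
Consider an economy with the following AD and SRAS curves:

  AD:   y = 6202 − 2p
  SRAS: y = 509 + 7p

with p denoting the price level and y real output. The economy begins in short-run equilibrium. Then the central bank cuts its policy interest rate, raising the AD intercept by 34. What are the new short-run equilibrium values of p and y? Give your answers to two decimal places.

p = 636.33, y = 4963.33

This is a positive demand shock: AD shifts right.
New AD: y = 6236 − 2p.
Set AD = SRAS: 6236 − 2p = 509 + 7p, so 5727 = 9p and p = 636.33.
Substituting into AD, y = 4963.33.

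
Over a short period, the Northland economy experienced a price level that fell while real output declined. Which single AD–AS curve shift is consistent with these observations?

AD shifted left

P fell and Y fell. An AD shift moves P and Y in the same direction; an SRAS shift moves them in opposite directions.
Here P and Y moved in the same direction, so the AD curve shifted.
Since Y fell, AD shifted left.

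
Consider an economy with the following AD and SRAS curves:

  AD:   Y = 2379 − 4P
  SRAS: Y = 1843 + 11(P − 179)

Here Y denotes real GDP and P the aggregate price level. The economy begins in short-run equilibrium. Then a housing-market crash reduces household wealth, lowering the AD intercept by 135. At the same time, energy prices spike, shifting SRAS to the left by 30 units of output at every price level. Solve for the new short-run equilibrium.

After both shocks: AD is Y = 2244 − 4P and SRAS is Y = 11P − 156.
Setting them equal: 2400 = 15P, so P = 160.
Y = 2244 − 4·160 = 1604.

P = 160, Y = 1604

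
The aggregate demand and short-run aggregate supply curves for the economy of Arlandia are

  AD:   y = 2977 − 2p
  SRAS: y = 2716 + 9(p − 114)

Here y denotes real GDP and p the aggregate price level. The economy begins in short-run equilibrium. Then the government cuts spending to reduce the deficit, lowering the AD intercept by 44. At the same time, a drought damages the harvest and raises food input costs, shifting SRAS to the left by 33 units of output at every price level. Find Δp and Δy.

After both shocks: AD is y = 2933 − 2p and SRAS is y = 1657 + 9p.
Setting them equal: 1276 = 11p, so p = 116.
y = 2933 − 2·116 = 2701.
Initially p = 117, y = 2743, so Δp = -1 and Δy = -42.

Δp = -1, Δy = -42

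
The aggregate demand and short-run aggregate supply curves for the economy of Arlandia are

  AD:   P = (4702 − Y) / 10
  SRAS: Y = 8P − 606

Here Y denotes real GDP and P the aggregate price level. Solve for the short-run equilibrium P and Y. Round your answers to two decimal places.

P = 294.89, Y = 1753.11

Rearrange AD to Y = 4702 − 10P.
Set AD = SRAS: 4702 − 10P = 8P − 606, so 5308 = 18P and P = 294.89.
Substituting into AD, Y = 4702 − 10P = 1753.11.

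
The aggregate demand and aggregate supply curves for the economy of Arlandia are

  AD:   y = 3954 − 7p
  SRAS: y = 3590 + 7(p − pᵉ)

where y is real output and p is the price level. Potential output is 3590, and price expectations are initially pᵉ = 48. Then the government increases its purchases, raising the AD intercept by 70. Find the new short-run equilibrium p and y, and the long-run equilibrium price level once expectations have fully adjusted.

Short run: p = 55, y = 3639. Long run: p = 62.

AD shifts right: new AD is y = 4024 − 7p. With pᵉ = 48, SRAS is y = 3254 + 7p.
Short run: 4024 − 7p = 3254 + 7p gives 770 = 14p, so p = 55 and y = 4024 − 7·55 = 3639.
y = 3639 is above potential 3590; expectations adjust and SRAS shifts left until y = 3590.
Long run: on the new AD curve, 3590 = 4024 − 7p gives p = 62.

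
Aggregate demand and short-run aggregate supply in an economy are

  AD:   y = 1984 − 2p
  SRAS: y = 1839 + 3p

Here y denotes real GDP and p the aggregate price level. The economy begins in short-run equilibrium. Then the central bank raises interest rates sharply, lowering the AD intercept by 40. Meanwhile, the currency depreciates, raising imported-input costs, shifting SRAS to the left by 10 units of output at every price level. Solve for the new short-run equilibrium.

After both shocks: AD is y = 1944 − 2p and SRAS is y = 1829 + 3p.
Setting them equal: 115 = 5p, so p = 23.
y = 1944 − 2·23 = 1898.

p = 23, y = 1898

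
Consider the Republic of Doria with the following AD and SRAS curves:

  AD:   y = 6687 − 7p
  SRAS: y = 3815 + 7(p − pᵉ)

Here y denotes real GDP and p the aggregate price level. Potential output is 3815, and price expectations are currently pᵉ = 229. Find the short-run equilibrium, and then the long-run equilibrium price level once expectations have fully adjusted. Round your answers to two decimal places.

Short run: p = 319.64, y = 4449.50. Long run: p = 410.29.

Short run: with pᵉ = 229, SRAS is y = 2212 + 7p. Setting AD = SRAS gives 4475 = 14p, so p = 319.64 and y = 6687 − 7p = 4449.50.
Output 4449.50 is above potential 3815, so over time expected prices rise and SRAS shifts left until y returns to 3815.
Long run: y = 3815 on the AD curve gives 3815 = 6687 − 7p, so p = 410.29.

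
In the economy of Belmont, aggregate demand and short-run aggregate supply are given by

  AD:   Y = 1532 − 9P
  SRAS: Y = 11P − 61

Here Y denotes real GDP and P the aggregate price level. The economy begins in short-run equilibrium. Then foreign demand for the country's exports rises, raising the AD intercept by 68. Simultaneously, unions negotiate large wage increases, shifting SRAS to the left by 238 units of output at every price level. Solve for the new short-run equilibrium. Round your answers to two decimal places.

After both shocks: AD is Y = 1600 − 9P and SRAS is Y = 11P − 299.
Setting them equal: 1899 = 20P, so P = 94.95.
Substituting into AD, Y = 745.45.

P = 94.95, Y = 745.45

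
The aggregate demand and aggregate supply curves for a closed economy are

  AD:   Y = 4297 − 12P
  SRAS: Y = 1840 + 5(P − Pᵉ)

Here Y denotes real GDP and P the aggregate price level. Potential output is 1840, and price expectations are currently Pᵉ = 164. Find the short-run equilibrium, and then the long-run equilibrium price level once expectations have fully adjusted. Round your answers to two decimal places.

Short run: with Pᵉ = 164, SRAS is Y = 1020 + 5P. Setting AD = SRAS gives 3277 = 17P, so P = 192.76 and Y = 4297 − 12P = 1983.82.
Output 1983.82 is above potential 1840, so over time expected prices rise and SRAS shifts left until Y returns to 1840.
Long run: Y = 1840 on the AD curve gives 1840 = 4297 − 12P, so P = 204.75.

Short run: P = 192.76, Y = 1983.82. Long run: P = 204.75.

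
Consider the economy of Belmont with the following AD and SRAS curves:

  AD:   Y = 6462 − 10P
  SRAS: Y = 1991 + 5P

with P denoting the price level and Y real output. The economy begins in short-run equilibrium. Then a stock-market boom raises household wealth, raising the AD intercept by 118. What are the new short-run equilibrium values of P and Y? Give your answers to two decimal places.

This is a positive demand shock: AD shifts right.
New AD: Y = 6580 − 10P.
Set AD = SRAS: 6580 − 10P = 1991 + 5P, so 4589 = 15P and P = 305.93.
Substituting into AD, Y = 3520.67.

P = 305.93, Y = 3520.67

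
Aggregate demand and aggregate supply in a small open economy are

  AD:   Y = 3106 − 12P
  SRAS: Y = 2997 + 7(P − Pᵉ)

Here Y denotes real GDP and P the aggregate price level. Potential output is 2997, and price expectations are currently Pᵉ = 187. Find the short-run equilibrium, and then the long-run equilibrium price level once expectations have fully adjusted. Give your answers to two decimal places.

Short run: P = 74.63, Y = 2210.42. Long run: P = 9.08.

Short run: with Pᵉ = 187, SRAS is Y = 1688 + 7P. Setting AD = SRAS gives 1418 = 19P, so P = 74.63 and Y = 3106 − 12P = 2210.42.
Output 2210.42 is below potential 2997, so over time expected prices fall and SRAS shifts right until Y returns to 2997.
Long run: Y = 2997 on the AD curve gives 2997 = 3106 − 12P, so P = 9.08.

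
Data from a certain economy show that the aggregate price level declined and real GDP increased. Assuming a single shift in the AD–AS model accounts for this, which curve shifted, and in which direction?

SRAS shifted right

P fell and Y rose. An AD shift moves P and Y in the same direction; an SRAS shift moves them in opposite directions.
Here P and Y moved in opposite directions, so the SRAS curve shifted.
Since Y rose, SRAS shifted right.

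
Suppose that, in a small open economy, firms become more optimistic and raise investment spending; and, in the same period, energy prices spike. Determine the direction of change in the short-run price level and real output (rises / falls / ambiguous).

Price level: rises; output: ambiguous

The first event is a positive demand shock: AD shifts right, which by itself pushes P up and Y up.
The second is an adverse supply shock: SRAS shifts left, which by itself pushes P up and Y down.
Both shocks push P up, so P rises. The two shocks push Y in opposite directions, so the effect on Y is ambiguous.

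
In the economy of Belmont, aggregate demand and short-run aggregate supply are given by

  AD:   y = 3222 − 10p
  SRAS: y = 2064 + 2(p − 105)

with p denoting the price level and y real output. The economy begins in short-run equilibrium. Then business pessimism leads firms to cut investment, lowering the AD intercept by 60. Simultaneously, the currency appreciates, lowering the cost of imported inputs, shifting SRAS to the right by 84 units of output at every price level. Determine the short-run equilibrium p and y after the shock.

p = 102, y = 2142

After both shocks: AD is y = 3162 − 10p and SRAS is y = 1938 + 2p.
Setting them equal: 1224 = 12p, so p = 102.
y = 3162 − 10·102 = 2142.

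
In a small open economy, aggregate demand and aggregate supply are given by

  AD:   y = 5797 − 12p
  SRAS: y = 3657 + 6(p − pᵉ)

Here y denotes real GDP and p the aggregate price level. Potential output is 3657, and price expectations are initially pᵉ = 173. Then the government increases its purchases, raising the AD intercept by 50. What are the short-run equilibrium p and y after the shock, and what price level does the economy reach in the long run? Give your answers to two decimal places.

AD shifts right: new AD is y = 5847 − 12p. With pᵉ = 173, SRAS is y = 2619 + 6p.
Short run: 5847 − 12p = 2619 + 6p gives 3228 = 18p, so p = 179.33 and y = 5847 − 12p = 3695.00.
y = 3695.00 is above potential 3657; expectations adjust and SRAS shifts left until y = 3657.
Long run: on the new AD curve, 3657 = 5847 − 12p gives p = 182.50.

Short run: p = 179.33, y = 3695.00. Long run: p = 182.50.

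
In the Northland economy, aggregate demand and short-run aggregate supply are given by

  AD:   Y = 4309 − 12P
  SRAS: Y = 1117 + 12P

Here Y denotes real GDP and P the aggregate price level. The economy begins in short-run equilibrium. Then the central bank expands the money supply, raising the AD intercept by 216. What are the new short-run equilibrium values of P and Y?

This is a positive demand shock: AD shifts right.
New AD: Y = 4525 − 12P.
Set AD = SRAS: 4525 − 12P = 1117 + 12P, so 3408 = 24P and P = 142.
Y = 4525 − 12·142 = 2821.

P = 142, Y = 2821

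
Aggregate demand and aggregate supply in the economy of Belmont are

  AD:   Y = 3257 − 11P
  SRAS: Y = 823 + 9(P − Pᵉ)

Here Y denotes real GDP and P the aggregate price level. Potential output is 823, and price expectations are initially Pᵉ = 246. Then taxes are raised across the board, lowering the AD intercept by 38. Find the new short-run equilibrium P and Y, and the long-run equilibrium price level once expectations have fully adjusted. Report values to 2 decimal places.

AD shifts left: new AD is Y = 3219 − 11P. With Pᵉ = 246, SRAS is Y = 9P − 1391.
Short run: 3219 − 11P = 9P − 1391 gives 4610 = 20P, so P = 230.50 and Y = 3219 − 11P = 683.50.
Y = 683.50 is below potential 823; expectations adjust and SRAS shifts right until Y = 823.
Long run: on the new AD curve, 823 = 3219 − 11P gives P = 217.82.

Short run: P = 230.50, Y = 683.50. Long run: P = 217.82.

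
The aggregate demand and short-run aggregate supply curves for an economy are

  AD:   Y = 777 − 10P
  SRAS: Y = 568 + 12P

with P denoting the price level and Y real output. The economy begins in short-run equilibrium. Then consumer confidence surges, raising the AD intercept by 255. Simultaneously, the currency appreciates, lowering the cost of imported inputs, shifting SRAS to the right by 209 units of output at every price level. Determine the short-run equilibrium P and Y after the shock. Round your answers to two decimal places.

After both shocks: AD is Y = 1032 − 10P and SRAS is Y = 777 + 12P.
Setting them equal: 255 = 22P, so P = 11.59.
Substituting into AD, Y = 916.09.

P = 11.59, Y = 916.09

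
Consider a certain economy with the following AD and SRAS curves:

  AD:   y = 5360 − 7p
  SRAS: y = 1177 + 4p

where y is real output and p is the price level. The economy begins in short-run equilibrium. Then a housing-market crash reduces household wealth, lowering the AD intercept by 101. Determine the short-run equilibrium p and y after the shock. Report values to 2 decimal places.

p = 371.09, y = 2661.36

This is a negative demand shock: AD shifts left.
New AD: y = 5259 − 7p.
Set AD = SRAS: 5259 − 7p = 1177 + 4p, so 4082 = 11p and p = 371.09.
Substituting into AD, y = 2661.36.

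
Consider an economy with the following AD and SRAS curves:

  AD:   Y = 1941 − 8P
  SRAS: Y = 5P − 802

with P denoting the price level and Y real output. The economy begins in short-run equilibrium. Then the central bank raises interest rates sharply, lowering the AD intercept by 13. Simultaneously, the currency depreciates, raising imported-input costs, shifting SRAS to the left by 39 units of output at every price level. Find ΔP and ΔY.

After both shocks: AD is Y = 1928 − 8P and SRAS is Y = 5P − 841.
Setting them equal: 2769 = 13P, so P = 213.
Y = 1928 − 8·213 = 224.
Initially P = 211, Y = 253, so ΔP = +2 and ΔY = -29.

ΔP = +2, ΔY = -29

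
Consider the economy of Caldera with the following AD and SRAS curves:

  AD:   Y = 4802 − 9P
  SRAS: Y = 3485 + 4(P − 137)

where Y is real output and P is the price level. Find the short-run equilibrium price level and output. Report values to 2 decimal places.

Write SRAS as Y = 3485 + 4P − 548 = 2937 + 4P.
Set AD = SRAS: 4802 − 9P = 2937 + 4P, so 1865 = 13P and P = 143.46.
Substituting into AD, Y = 4802 − 9P = 3510.85.

P = 143.46, Y = 3510.85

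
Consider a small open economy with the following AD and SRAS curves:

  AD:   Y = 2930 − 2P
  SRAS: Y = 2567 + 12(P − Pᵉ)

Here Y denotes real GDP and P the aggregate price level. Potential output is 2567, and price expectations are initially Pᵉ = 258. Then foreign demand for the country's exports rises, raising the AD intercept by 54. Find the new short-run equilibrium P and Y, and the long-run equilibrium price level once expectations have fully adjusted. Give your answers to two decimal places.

Short run: P = 250.93, Y = 2482.14. Long run: P = 208.50.

AD shifts right: new AD is Y = 2984 − 2P. With Pᵉ = 258, SRAS is Y = 12P − 529.
Short run: 2984 − 2P = 12P − 529 gives 3513 = 14P, so P = 250.93 and Y = 2984 − 2P = 2482.14.
Y = 2482.14 is below potential 2567; expectations adjust and SRAS shifts right until Y = 2567.
Long run: on the new AD curve, 2567 = 2984 − 2P gives P = 208.50.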